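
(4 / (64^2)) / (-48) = -1 / 49152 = -0.00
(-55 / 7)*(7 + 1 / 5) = -396 / 7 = -56.57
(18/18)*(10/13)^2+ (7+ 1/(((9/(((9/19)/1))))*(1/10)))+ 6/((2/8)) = 103131/3211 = 32.12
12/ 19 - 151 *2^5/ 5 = -91748/ 95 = -965.77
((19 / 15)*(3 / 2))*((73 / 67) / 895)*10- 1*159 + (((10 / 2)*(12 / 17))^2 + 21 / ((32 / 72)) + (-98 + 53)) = -10000738523 / 69319540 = -144.27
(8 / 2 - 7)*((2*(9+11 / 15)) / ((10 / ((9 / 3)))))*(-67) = 29346 / 25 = 1173.84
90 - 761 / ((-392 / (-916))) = -165449 / 98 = -1688.26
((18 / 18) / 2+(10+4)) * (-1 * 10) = -145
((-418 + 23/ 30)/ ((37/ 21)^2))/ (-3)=613333/ 13690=44.80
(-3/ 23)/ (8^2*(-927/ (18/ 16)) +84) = 3/ 1210996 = 0.00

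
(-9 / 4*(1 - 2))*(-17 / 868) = -153 / 3472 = -0.04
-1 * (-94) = 94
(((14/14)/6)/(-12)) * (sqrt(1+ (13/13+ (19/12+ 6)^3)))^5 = -573089878729 * sqrt(2271081)/15479341056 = -55793.88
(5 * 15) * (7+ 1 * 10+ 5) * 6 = 9900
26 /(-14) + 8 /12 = -25 /21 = -1.19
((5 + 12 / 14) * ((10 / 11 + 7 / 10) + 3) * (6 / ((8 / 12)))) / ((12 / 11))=222.72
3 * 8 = 24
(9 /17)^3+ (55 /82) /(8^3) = 30876551 /206267392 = 0.15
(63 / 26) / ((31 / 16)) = 504 / 403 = 1.25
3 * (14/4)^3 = 1029/8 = 128.62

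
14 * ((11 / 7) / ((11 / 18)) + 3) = 78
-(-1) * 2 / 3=2 / 3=0.67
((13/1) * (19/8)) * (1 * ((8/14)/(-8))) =-247/112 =-2.21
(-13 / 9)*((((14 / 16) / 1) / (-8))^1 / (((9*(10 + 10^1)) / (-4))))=-91 / 25920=-0.00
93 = 93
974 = 974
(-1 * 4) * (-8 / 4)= 8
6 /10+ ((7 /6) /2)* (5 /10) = 0.89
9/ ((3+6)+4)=9/ 13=0.69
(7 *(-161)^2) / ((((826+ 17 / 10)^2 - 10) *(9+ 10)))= 0.01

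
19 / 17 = 1.12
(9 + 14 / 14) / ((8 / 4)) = 5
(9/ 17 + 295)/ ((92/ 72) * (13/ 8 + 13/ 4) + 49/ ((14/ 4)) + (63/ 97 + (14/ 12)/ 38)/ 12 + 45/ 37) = 24666594048/ 1794686719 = 13.74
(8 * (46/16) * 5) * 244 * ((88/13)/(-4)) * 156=-7407840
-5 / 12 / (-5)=1 / 12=0.08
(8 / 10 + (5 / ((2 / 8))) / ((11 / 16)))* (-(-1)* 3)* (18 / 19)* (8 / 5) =710208 / 5225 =135.92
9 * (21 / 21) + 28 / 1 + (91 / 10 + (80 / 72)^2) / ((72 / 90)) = 49.92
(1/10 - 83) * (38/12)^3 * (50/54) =-28430555/11664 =-2437.46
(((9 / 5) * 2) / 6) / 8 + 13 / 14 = 281 / 280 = 1.00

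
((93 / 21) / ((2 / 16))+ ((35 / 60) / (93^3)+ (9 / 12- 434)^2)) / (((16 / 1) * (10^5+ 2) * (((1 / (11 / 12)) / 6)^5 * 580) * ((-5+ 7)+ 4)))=8171666894860854407 / 48155513002550231040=0.17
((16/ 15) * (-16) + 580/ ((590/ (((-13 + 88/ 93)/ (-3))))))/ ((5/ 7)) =-128086/ 6975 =-18.36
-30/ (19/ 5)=-150/ 19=-7.89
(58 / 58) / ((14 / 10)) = 5 / 7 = 0.71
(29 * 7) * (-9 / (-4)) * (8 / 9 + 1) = 3451 / 4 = 862.75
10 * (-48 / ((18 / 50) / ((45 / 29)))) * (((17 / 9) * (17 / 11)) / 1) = -5780000 / 957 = -6039.71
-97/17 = -5.71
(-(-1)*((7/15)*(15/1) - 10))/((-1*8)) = 3/8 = 0.38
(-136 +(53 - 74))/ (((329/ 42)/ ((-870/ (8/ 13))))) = 2663505/ 94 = 28335.16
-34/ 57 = -0.60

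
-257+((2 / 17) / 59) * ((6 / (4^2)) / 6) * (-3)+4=-2030075 / 8024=-253.00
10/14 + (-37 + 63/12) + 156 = 3499/28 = 124.96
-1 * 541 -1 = -542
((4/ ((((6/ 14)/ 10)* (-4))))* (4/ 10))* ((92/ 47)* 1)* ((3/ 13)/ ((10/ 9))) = -11592/ 3055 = -3.79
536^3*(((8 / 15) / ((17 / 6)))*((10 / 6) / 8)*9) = 923943936 / 17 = 54349643.29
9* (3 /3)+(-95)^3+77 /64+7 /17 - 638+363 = -857639.39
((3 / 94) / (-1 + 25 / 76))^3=-54872 / 510082399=-0.00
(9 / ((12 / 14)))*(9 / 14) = 27 / 4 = 6.75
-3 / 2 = -1.50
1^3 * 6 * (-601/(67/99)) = -356994/67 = -5328.27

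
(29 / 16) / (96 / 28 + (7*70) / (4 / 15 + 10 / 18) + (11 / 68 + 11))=4403 / 1483140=0.00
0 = 0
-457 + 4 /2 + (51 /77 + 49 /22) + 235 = -33435 /154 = -217.11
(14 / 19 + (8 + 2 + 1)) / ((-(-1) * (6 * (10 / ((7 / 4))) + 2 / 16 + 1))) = 12488 / 37677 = 0.33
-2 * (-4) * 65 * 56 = 29120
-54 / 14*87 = -2349 / 7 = -335.57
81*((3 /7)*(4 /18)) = 54 /7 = 7.71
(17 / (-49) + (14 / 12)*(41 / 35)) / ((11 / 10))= 1499 / 1617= 0.93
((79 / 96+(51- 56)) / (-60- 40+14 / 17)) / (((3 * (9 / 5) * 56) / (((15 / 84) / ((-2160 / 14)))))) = -34085 / 211443499008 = -0.00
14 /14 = 1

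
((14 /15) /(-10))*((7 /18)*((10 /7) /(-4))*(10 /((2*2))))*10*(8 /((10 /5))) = 35 /27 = 1.30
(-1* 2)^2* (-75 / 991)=-300 / 991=-0.30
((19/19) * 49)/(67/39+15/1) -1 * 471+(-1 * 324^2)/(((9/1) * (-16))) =260.93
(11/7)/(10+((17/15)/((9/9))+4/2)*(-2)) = 165/392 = 0.42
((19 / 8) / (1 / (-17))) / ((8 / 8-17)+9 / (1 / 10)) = -323 / 592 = -0.55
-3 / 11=-0.27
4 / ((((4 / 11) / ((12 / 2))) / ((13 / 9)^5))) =8168446 / 19683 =415.00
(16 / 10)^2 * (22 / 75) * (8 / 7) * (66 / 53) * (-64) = -15859712 / 231875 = -68.40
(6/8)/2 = 0.38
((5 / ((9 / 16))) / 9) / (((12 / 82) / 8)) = 13120 / 243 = 53.99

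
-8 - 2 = -10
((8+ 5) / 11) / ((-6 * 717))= -13 / 47322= -0.00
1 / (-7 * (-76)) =1 / 532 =0.00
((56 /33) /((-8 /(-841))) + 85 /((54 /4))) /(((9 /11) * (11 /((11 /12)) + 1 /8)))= 438824 /23571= 18.62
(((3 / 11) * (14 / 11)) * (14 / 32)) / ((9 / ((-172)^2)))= 181202 / 363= 499.18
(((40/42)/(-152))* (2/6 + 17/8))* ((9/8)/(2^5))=-295/544768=-0.00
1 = 1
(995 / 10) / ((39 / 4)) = 398 / 39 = 10.21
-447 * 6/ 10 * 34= -45594/ 5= -9118.80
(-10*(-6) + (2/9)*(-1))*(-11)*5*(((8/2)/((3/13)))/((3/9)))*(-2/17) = 3077360/153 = 20113.46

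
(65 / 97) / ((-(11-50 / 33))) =-2145 / 30361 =-0.07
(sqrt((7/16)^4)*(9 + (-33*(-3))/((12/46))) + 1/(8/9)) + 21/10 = 77.59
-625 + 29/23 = -14346/23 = -623.74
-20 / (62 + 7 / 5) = -100 / 317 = -0.32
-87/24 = -29/8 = -3.62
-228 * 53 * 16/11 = -193344/11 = -17576.73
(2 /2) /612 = 1 /612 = 0.00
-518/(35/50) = -740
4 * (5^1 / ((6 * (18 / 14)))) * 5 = 350 / 27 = 12.96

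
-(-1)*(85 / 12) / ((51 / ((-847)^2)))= 3587045 / 36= 99640.14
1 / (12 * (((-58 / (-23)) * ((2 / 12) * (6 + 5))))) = 23 / 1276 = 0.02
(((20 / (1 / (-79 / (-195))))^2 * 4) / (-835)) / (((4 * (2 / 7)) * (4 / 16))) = -1397984 / 1270035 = -1.10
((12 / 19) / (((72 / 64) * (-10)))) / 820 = -4 / 58425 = -0.00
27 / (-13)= -27 / 13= -2.08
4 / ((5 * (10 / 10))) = 4 / 5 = 0.80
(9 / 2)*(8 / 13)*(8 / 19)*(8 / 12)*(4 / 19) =768 / 4693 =0.16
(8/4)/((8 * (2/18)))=9/4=2.25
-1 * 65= -65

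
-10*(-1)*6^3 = 2160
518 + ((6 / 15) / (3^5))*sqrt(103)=2*sqrt(103) / 1215 + 518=518.02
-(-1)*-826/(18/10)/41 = -4130/369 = -11.19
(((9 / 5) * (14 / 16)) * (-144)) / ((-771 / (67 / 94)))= 12663 / 60395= 0.21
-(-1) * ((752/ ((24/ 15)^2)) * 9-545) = 2098.75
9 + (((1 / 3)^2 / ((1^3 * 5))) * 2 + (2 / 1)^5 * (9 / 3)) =4727 / 45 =105.04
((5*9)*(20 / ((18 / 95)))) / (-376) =-2375 / 188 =-12.63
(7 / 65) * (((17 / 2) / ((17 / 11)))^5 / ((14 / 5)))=161051 / 832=193.57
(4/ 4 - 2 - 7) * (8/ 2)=-32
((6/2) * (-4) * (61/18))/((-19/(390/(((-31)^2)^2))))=15860/17546899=0.00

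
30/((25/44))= 264/5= 52.80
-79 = -79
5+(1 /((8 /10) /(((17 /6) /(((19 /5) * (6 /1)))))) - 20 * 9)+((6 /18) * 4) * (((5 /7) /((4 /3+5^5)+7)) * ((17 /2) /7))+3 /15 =-5502175489 /31505040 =-174.64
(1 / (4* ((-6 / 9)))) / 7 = -3 / 56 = -0.05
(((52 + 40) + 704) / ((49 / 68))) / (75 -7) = 796 / 49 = 16.24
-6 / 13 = -0.46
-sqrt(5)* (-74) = 74* sqrt(5) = 165.47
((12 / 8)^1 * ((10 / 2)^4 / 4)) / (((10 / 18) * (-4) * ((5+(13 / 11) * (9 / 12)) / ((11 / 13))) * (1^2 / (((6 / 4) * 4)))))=-1225125 / 13468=-90.97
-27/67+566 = 37895/67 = 565.60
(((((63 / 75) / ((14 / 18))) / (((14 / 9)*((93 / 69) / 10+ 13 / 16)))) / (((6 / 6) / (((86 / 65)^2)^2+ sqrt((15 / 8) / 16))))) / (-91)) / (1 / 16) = -13044175386624 / 33032313803125 - 14904*sqrt(30) / 1850485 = -0.44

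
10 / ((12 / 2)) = 5 / 3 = 1.67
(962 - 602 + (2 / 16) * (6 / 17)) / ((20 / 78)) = 954837 / 680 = 1404.17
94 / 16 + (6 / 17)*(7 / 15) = 4107 / 680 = 6.04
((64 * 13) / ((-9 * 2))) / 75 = -416 / 675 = -0.62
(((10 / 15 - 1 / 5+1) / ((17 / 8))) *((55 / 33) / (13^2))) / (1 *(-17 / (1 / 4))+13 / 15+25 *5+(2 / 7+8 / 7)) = 280 / 2439177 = 0.00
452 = 452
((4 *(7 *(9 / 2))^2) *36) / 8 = 35721 / 2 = 17860.50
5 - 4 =1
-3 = -3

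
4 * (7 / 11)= 28 / 11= 2.55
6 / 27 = 2 / 9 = 0.22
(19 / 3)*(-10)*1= -190 / 3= -63.33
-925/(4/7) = -6475/4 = -1618.75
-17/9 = -1.89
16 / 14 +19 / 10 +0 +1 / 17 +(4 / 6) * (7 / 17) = 3.38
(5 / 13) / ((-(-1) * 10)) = 1 / 26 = 0.04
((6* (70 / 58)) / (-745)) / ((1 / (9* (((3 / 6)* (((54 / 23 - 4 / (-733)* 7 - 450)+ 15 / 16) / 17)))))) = 1.15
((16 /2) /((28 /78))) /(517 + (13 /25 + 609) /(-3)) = 0.07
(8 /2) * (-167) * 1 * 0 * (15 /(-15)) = 0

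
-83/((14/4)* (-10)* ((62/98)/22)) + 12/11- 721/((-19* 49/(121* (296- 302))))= -108549044/226765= -478.69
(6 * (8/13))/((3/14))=224/13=17.23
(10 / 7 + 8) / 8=33 / 28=1.18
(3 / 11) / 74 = 3 / 814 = 0.00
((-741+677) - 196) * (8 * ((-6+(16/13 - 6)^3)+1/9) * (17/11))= 6150988960/16731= 367640.25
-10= -10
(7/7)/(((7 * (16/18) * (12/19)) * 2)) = 57/448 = 0.13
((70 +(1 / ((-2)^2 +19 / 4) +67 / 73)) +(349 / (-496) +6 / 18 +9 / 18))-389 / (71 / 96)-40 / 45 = -369021304697 / 809791920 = -455.70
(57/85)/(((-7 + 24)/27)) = 1539/1445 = 1.07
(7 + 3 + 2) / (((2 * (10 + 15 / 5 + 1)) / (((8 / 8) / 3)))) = 0.14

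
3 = 3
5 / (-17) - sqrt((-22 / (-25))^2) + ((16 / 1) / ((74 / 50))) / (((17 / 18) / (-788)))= -141858463 / 15725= -9021.21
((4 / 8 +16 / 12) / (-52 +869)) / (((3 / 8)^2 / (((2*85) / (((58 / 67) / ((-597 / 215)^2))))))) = 15877149728 / 657125355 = 24.16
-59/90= -0.66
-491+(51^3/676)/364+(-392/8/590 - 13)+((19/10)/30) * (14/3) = -1643860709831/3266499600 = -503.25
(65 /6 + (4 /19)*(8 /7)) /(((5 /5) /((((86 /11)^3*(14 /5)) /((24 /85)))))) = 11944257103 /227601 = 52478.93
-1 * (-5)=5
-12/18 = -2/3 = -0.67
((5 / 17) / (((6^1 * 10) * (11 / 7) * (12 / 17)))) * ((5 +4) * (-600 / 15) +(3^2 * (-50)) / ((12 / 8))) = -35 / 12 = -2.92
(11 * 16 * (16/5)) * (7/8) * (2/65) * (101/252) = 17776/2925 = 6.08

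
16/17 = 0.94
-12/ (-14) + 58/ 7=64/ 7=9.14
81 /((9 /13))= 117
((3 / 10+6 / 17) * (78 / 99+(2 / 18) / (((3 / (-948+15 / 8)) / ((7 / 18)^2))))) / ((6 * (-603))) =14278559 / 17536590720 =0.00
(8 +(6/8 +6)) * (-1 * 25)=-1475/4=-368.75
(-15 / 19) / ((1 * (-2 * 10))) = 3 / 76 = 0.04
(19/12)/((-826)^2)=19/8187312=0.00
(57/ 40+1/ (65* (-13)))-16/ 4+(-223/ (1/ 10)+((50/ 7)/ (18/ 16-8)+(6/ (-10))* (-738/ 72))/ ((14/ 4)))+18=-8063797569/ 3643640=-2213.12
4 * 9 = 36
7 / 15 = 0.47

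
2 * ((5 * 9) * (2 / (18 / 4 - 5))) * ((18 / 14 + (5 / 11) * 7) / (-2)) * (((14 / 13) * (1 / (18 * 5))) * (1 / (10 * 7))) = 688 / 5005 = 0.14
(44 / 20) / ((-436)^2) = 11 / 950480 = 0.00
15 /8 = 1.88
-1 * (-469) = 469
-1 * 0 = 0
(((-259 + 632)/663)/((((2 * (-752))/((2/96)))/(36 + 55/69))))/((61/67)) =-63452149/201456612864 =-0.00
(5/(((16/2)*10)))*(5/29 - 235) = -3405/232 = -14.68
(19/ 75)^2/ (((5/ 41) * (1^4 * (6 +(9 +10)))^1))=14801/ 703125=0.02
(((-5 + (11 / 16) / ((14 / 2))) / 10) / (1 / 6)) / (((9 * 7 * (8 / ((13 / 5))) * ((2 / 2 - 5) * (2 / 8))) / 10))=2379 / 15680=0.15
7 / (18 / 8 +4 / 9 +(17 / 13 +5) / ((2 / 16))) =3276 / 24877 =0.13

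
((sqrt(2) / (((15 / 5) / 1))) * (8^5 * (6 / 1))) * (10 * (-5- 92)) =-63569920 * sqrt(2) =-89901443.02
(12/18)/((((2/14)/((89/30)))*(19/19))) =623/45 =13.84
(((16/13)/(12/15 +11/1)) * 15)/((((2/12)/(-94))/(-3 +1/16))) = 2592.05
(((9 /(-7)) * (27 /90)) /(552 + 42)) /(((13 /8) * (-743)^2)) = -2 /2763005245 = -0.00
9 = 9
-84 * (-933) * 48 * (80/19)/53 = 300948480/1007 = 298856.48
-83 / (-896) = 83 / 896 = 0.09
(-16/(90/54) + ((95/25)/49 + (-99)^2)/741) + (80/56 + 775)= 141615157/181545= 780.06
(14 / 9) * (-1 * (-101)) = 157.11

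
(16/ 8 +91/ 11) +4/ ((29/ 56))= 5741/ 319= 18.00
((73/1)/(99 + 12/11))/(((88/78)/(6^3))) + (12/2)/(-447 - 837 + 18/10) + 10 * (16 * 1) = 299.63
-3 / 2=-1.50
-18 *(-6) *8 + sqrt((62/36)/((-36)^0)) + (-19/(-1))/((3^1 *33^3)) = sqrt(62)/6 + 93148723/107811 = 865.31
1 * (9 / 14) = 9 / 14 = 0.64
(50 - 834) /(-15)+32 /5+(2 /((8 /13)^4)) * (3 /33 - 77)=-1013.89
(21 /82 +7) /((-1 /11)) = -6545 /82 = -79.82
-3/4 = -0.75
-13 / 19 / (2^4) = -0.04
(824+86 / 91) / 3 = 75070 / 273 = 274.98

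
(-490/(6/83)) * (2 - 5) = 20335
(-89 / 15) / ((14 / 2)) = -89 / 105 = -0.85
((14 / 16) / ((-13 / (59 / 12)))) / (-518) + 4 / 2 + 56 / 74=254651 / 92352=2.76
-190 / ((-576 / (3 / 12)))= 95 / 1152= 0.08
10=10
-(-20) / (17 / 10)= 200 / 17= 11.76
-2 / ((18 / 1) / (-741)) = 247 / 3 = 82.33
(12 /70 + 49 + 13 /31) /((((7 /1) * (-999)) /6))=-107612 /2529135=-0.04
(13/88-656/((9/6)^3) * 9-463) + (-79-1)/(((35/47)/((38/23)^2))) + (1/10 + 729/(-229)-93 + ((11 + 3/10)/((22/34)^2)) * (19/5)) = -2498.96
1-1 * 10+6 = -3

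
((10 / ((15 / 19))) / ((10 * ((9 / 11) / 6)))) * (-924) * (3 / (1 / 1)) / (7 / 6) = -110352 / 5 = -22070.40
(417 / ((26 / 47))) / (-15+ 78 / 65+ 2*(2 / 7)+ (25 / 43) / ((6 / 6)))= -29496495 / 494884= -59.60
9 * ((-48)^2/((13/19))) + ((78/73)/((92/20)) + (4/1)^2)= 661853438/21827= 30322.69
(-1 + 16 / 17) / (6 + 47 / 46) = -46 / 5491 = -0.01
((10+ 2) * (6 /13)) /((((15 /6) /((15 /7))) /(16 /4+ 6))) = 4320 /91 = 47.47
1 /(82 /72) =36 /41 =0.88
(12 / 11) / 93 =4 / 341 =0.01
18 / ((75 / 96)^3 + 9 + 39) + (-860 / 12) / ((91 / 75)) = -1212064913 / 20650357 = -58.69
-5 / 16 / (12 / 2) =-5 / 96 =-0.05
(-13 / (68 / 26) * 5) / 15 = -169 / 102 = -1.66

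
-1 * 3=-3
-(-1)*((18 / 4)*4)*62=1116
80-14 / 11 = 866 / 11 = 78.73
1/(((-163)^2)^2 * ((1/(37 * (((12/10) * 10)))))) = 444/705911761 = 0.00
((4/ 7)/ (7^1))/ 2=2/ 49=0.04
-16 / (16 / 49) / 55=-0.89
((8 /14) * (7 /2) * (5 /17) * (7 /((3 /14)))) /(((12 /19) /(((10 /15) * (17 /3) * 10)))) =93100 /81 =1149.38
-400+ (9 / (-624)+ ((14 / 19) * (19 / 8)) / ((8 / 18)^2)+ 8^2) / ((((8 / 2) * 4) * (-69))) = -367471807 / 918528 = -400.07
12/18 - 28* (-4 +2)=170/3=56.67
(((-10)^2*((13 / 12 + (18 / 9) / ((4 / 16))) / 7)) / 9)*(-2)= -5450 / 189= -28.84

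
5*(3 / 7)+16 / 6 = 101 / 21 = 4.81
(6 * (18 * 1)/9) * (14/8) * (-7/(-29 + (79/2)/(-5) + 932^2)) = -1470/8685871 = -0.00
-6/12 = -1/2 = -0.50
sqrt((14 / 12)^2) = 7 / 6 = 1.17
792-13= 779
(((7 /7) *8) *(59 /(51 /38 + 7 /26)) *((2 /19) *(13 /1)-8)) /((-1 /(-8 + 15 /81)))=-9062872 /597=-15180.69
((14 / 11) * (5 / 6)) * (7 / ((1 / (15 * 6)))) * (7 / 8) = 25725 / 44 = 584.66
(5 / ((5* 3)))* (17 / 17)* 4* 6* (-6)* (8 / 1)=-384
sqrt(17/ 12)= sqrt(51)/ 6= 1.19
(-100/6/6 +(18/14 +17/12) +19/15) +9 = 12841/1260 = 10.19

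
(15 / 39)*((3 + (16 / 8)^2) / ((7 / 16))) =80 / 13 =6.15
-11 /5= -2.20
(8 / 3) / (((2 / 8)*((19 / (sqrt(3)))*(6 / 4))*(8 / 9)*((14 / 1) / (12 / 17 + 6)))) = 24*sqrt(3) / 119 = 0.35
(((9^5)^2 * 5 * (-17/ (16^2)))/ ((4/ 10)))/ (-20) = 296376674085/ 2048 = 144715172.89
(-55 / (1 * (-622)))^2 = 3025 / 386884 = 0.01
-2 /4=-0.50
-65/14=-4.64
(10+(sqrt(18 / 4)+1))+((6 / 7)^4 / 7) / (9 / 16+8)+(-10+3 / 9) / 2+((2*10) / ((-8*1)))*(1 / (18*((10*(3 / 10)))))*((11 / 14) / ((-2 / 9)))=3*sqrt(2) / 2+233548109 / 36840944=8.46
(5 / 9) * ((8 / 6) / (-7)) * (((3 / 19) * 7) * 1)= -20 / 171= -0.12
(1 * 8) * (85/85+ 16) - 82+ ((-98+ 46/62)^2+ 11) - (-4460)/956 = 2188564425/229679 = 9528.80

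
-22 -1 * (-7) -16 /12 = -49 /3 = -16.33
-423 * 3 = -1269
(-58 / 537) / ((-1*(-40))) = -29 / 10740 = -0.00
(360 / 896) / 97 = 0.00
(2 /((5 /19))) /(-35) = -0.22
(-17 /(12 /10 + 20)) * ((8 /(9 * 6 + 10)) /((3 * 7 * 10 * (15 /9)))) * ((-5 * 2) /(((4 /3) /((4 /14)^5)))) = 51 /12470794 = 0.00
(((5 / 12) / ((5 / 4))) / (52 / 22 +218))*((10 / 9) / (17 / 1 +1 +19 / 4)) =55 / 744471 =0.00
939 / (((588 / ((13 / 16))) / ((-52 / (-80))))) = 52897 / 62720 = 0.84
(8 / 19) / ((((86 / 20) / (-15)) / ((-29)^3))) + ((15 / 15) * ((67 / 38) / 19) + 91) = 1114966467 / 31046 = 35913.37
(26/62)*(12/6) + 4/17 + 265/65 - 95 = -615556/6851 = -89.85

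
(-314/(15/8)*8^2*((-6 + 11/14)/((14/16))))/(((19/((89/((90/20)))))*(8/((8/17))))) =8356077568/2136645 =3910.84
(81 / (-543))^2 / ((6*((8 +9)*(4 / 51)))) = 729 / 262088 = 0.00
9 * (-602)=-5418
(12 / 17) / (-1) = -12 / 17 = -0.71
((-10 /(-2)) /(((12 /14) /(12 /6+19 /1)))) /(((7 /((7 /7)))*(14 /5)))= 25 /4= 6.25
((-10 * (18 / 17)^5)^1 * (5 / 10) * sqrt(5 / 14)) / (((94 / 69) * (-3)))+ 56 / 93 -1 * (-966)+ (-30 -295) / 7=54325080 * sqrt(70) / 467132953+ 599033 / 651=921.15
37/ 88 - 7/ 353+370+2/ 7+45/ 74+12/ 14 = 2994173899/ 8045576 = 372.15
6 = 6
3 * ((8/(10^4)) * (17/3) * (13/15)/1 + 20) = 1125221/18750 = 60.01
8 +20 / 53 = 444 / 53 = 8.38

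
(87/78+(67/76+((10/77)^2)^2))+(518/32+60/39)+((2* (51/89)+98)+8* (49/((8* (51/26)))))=90708688269490675/630579749047248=143.85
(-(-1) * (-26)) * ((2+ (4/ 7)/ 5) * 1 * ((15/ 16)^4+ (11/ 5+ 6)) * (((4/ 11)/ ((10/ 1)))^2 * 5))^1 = -1414188581/ 433664000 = -3.26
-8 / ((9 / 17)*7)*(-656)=89216 / 63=1416.13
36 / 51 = 12 / 17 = 0.71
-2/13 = -0.15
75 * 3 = 225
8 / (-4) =-2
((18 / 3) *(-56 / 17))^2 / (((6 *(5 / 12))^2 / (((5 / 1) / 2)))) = 156.26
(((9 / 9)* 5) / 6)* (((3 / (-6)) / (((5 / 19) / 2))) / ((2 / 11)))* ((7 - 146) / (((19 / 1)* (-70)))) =-1529 / 840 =-1.82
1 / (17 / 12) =12 / 17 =0.71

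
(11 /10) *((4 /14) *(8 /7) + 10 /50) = 1419 /2450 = 0.58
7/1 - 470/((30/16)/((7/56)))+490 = 465.67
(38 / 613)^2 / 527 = 1444 / 198030263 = 0.00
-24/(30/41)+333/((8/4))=1337/10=133.70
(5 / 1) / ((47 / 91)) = 455 / 47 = 9.68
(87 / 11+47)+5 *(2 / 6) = 1867 / 33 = 56.58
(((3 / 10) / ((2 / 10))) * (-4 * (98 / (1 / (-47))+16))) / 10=2754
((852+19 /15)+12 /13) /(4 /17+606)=2831639 /2009670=1.41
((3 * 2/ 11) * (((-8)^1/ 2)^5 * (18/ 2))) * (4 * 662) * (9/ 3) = -439271424/ 11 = -39933765.82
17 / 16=1.06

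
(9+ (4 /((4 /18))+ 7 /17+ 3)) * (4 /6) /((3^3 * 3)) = 1034 /4131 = 0.25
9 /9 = 1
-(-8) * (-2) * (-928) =14848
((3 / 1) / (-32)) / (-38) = 3 / 1216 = 0.00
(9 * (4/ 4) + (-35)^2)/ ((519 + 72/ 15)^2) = 30850/ 6859161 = 0.00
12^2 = 144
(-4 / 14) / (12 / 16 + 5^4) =-0.00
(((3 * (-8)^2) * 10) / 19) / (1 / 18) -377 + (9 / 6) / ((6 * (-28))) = 3068445 / 2128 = 1441.94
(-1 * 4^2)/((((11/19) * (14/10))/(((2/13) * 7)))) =-3040/143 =-21.26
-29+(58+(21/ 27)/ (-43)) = 11216/ 387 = 28.98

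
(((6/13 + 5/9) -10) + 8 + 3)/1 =236/117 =2.02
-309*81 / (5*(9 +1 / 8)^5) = -820150272 / 10365357965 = -0.08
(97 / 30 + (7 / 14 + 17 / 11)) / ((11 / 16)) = 13936 / 1815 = 7.68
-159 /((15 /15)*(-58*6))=53 /116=0.46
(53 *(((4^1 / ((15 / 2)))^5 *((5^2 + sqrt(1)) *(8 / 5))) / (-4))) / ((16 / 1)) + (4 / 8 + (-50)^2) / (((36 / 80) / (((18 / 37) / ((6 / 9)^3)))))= 2562985525813 / 280968750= 9121.96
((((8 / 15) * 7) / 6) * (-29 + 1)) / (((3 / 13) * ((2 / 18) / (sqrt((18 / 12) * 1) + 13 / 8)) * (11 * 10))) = -8281 / 825 - 2548 * sqrt(6) / 825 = -17.60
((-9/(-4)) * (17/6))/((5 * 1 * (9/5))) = 0.71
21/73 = 0.29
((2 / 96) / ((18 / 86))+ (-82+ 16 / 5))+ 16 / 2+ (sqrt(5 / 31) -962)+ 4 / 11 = -24528323 / 23760+ sqrt(155) / 31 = -1031.94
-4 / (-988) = 1 / 247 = 0.00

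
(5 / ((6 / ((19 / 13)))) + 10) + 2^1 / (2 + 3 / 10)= 21685 / 1794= 12.09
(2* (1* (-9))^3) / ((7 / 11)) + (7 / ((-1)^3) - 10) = -16157 / 7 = -2308.14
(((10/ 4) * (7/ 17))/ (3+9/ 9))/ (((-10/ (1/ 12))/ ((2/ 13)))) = -7/ 21216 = -0.00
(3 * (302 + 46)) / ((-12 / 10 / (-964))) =838680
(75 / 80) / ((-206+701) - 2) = 15 / 7888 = 0.00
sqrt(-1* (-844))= 2* sqrt(211)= 29.05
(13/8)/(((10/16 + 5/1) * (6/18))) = 13/15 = 0.87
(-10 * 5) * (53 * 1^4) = -2650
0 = 0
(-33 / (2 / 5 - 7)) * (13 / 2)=65 / 2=32.50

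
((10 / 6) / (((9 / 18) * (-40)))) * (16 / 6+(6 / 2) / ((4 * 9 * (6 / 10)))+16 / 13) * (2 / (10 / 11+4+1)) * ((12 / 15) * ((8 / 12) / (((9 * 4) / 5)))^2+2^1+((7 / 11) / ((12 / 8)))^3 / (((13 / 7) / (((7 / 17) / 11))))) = -1789790609719 / 7827774627816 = -0.23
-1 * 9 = -9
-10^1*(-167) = 1670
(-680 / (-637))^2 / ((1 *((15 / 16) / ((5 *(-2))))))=-14796800 / 1217307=-12.16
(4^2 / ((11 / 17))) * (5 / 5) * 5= 1360 / 11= 123.64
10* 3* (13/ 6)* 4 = 260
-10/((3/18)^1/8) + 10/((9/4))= -4280/9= -475.56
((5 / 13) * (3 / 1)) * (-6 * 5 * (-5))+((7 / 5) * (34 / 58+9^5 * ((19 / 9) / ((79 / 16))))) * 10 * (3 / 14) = 2261036391 / 29783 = 75917.01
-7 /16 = -0.44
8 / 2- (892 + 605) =-1493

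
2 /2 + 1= 2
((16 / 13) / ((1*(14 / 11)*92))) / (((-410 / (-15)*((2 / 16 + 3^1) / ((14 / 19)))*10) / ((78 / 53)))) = 0.00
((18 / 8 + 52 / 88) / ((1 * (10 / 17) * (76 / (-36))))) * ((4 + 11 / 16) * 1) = -286875 / 26752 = -10.72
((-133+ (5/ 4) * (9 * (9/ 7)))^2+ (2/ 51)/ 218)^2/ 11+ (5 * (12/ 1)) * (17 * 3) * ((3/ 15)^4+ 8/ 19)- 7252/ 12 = 8906409402078994111955063/ 496228578820128000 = 17948199.24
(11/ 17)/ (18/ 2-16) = -11/ 119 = -0.09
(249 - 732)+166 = -317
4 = 4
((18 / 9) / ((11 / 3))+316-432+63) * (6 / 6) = -577 / 11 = -52.45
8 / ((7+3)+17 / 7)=56 / 87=0.64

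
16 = 16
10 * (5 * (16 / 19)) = 800 / 19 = 42.11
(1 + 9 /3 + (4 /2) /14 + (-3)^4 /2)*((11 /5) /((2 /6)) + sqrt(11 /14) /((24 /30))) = 3125*sqrt(154) /784 + 4125 /14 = 344.11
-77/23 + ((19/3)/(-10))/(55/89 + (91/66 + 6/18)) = -5697318/1574005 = -3.62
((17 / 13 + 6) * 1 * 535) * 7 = 355775 / 13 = 27367.31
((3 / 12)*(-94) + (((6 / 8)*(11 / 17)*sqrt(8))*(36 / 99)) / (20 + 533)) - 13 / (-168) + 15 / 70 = -557 / 24 + 6*sqrt(2) / 9401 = -23.21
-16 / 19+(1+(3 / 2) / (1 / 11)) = 633 / 38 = 16.66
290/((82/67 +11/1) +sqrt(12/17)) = 90174630/3783023- 2603620 * sqrt(51)/11349069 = 22.20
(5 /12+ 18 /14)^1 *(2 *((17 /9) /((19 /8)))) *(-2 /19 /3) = -19448 /204687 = -0.10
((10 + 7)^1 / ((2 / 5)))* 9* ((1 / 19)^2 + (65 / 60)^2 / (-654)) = 2819195 / 7555008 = 0.37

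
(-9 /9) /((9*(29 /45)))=-5 /29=-0.17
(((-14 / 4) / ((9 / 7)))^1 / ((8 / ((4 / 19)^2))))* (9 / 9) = -49 / 3249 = -0.02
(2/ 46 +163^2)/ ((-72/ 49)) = -1247638/ 69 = -18081.71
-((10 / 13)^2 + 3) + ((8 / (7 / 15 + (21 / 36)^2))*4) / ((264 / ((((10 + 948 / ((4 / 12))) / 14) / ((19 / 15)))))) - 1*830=-116273125431 / 143650507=-809.42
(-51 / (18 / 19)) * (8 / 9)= -1292 / 27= -47.85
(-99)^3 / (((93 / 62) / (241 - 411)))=109967220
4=4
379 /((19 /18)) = 6822 /19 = 359.05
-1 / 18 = -0.06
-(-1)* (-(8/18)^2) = -16/81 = -0.20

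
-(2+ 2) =-4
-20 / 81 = -0.25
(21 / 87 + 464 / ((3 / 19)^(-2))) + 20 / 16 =546869 / 41876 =13.06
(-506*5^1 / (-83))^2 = 6400900 / 6889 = 929.15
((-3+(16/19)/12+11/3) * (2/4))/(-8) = -7/152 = -0.05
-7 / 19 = -0.37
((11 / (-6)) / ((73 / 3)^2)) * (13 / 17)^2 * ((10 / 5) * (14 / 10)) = -0.01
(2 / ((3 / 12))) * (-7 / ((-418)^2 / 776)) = -10864 / 43681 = -0.25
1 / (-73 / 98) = -98 / 73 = -1.34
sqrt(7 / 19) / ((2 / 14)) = 7 * sqrt(133) / 19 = 4.25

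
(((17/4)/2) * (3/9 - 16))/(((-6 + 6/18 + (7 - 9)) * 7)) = 799/1288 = 0.62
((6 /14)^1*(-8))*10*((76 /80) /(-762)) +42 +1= 38265 /889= 43.04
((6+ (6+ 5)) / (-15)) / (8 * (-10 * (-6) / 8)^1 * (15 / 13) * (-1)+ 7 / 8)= 1768 / 106635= 0.02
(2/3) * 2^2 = 8/3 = 2.67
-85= -85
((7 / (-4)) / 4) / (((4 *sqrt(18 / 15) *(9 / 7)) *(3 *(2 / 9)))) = -49 *sqrt(30) / 2304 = -0.12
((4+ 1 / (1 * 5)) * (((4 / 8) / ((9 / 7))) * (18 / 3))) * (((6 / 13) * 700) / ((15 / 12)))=32928 / 13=2532.92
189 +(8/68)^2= 54625/289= 189.01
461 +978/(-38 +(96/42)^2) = 346222/803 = 431.16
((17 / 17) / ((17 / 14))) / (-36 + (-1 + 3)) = -7 / 289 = -0.02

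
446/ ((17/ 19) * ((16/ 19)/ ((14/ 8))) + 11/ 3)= 3381126/ 31061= 108.85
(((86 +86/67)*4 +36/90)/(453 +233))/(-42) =-58547/4826010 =-0.01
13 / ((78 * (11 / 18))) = 0.27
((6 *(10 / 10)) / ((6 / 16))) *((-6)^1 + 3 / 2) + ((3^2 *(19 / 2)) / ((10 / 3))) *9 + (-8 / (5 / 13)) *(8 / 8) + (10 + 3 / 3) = 2981 / 20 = 149.05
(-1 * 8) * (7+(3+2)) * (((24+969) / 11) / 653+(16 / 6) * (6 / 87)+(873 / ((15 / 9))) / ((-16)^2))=-227.35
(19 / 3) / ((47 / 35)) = 665 / 141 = 4.72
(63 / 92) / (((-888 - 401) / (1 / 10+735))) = -463113 / 1185880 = -0.39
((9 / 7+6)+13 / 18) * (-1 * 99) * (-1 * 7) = 11099 / 2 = 5549.50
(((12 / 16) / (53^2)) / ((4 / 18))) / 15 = 9 / 112360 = 0.00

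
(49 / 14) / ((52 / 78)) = 21 / 4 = 5.25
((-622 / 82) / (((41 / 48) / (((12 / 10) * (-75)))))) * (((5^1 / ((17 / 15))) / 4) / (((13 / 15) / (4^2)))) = 6045840000 / 371501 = 16274.09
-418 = -418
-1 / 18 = -0.06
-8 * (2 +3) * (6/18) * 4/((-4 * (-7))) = -40/21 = -1.90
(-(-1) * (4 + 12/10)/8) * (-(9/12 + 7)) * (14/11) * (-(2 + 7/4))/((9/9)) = 8463/352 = 24.04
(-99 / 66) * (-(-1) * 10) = -15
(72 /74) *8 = 288 /37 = 7.78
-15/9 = -1.67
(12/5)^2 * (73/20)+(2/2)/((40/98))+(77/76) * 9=77407/2375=32.59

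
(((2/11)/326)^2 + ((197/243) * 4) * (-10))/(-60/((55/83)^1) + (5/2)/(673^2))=22948109661159466/64075736037972681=0.36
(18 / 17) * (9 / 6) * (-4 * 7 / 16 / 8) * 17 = -189 / 32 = -5.91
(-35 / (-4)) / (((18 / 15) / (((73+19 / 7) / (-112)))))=-6625 / 1344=-4.93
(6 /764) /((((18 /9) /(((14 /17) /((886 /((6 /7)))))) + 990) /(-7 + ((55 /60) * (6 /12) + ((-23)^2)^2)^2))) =45107275273993 /256728448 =175700.34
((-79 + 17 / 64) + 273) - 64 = 8337 / 64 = 130.27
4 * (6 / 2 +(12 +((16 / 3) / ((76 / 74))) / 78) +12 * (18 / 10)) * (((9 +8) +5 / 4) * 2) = 5353.32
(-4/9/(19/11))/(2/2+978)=-4/15219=-0.00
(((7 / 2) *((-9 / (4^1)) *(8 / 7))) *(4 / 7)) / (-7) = 36 / 49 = 0.73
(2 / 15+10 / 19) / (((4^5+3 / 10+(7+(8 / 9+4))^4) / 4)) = 3289248 / 26182006327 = 0.00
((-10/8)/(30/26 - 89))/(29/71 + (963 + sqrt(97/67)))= 0.00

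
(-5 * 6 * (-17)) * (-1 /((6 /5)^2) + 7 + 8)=43775 /6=7295.83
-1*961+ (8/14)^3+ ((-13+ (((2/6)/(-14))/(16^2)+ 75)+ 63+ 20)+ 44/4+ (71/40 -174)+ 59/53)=-136253537017/139614720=-975.93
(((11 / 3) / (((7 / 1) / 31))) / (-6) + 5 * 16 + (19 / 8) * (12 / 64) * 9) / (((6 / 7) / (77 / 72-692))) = -32614879405 / 497664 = -65535.94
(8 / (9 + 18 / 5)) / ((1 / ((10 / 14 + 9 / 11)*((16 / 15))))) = 15104 / 14553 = 1.04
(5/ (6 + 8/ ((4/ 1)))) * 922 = 2305/ 4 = 576.25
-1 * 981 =-981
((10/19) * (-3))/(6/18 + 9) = -45/266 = -0.17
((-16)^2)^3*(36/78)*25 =2516582400/13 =193583261.54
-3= -3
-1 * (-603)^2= -363609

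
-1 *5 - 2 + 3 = -4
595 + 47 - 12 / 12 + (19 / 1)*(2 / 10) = 3224 / 5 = 644.80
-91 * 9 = -819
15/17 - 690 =-11715/17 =-689.12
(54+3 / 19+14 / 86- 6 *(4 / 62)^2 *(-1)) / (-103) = -42668788 / 80869111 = -0.53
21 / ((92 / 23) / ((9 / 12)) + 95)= 0.21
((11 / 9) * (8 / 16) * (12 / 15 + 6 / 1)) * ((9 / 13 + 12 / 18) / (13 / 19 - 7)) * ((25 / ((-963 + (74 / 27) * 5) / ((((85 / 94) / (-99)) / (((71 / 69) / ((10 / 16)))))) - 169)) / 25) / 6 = -73628819 / 84456362560752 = -0.00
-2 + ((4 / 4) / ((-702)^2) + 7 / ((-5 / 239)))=-829389127 / 2464020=-336.60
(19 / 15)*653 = 12407 / 15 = 827.13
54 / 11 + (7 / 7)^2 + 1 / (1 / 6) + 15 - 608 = -6392 / 11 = -581.09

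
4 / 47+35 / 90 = 401 / 846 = 0.47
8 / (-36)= -2 / 9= -0.22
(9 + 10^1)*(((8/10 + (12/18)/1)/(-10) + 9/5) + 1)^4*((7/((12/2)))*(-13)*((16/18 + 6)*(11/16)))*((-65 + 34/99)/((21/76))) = 1460401871689810283/92264062500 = 15828501.72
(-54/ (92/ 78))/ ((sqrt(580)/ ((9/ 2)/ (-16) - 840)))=28314117 * sqrt(145)/ 213440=1597.39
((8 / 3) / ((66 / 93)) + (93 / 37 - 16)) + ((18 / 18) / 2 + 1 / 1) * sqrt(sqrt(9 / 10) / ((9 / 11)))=-11879 / 1221 + 10^(3 / 4) * sqrt(33) / 20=-8.11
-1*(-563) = 563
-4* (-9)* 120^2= 518400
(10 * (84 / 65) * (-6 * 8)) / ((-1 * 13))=8064 / 169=47.72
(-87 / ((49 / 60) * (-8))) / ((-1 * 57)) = -435 / 1862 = -0.23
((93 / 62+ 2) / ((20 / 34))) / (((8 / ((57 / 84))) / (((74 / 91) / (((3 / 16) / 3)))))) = 11951 / 1820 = 6.57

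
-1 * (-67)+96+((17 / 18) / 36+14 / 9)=106649 / 648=164.58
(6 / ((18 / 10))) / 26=5 / 39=0.13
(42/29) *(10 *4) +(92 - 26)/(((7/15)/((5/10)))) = 26115/203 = 128.65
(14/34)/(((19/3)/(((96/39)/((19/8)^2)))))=0.03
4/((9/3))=4/3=1.33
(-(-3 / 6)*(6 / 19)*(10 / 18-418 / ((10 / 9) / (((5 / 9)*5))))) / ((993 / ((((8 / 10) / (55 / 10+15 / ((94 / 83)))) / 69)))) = -0.00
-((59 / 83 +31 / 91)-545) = 4108443 / 7553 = 543.95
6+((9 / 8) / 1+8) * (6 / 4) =315 / 16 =19.69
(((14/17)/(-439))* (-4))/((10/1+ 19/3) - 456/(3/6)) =-168/20053081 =-0.00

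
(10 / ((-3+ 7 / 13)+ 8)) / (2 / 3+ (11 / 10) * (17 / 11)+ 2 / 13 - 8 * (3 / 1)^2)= -4225 / 162582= -0.03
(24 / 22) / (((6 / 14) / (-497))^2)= 48413764 / 33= 1467083.76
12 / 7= 1.71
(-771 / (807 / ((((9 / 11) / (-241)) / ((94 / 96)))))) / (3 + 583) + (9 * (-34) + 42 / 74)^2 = 93288.97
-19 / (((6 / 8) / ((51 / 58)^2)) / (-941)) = 15501093 / 841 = 18431.74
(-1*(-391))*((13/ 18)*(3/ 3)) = 5083/ 18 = 282.39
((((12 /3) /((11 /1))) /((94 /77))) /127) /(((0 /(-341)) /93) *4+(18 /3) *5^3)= 7 /2238375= 0.00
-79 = -79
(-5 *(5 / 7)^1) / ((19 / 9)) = -225 / 133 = -1.69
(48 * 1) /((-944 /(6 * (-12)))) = 216 /59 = 3.66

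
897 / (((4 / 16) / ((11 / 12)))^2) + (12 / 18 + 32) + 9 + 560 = 37984 / 3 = 12661.33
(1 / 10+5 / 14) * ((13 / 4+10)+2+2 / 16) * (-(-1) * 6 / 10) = 738 / 175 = 4.22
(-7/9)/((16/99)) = -77/16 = -4.81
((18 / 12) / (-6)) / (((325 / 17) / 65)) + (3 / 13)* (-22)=-1541 / 260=-5.93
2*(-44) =-88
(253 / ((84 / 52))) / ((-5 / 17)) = -55913 / 105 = -532.50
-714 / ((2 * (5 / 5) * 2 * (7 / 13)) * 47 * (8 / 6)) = -1989 / 376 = -5.29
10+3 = 13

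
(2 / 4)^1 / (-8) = -0.06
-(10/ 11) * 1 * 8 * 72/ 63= -640/ 77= -8.31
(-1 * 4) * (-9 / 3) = 12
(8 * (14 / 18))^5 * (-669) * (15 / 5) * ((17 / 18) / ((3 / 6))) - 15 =-2087825048551 / 59049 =-35357500.53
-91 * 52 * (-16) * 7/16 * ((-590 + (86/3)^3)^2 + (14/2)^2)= 17473309468942.43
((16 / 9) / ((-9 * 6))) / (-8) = 1 / 243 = 0.00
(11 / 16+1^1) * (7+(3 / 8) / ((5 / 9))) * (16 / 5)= 8289 / 200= 41.44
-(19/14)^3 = -6859/2744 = -2.50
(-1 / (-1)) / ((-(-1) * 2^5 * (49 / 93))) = 93 / 1568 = 0.06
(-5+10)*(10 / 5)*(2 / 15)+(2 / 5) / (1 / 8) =68 / 15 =4.53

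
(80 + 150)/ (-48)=-115/ 24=-4.79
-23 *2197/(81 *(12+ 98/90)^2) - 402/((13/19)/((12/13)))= -32010884651/58629649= -545.98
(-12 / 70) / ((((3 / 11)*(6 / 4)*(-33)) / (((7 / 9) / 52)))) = 1 / 5265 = 0.00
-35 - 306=-341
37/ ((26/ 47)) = 1739/ 26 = 66.88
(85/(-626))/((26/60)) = -1275/4069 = -0.31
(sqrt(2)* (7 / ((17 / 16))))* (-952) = -6272* sqrt(2) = -8869.95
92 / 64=23 / 16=1.44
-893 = -893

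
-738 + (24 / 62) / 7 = -160134 / 217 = -737.94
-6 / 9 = -2 / 3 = -0.67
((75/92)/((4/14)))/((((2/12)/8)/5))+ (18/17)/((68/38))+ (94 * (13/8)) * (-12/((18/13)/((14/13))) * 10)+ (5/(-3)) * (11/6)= -1624116431/119646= -13574.35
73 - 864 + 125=-666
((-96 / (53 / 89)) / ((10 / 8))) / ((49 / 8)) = -273408 / 12985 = -21.06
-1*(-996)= 996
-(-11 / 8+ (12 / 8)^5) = -199 / 32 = -6.22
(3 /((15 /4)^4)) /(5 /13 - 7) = -1664 /725625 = -0.00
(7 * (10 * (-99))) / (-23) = 301.30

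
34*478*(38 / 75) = 617576 / 75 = 8234.35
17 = 17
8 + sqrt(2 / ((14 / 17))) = sqrt(119) / 7 + 8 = 9.56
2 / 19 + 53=1009 / 19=53.11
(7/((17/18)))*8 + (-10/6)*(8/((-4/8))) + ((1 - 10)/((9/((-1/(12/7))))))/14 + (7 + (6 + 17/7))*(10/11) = 3142493/31416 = 100.03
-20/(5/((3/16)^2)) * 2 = -0.28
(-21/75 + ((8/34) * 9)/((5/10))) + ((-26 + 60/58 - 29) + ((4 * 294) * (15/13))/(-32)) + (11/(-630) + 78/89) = -329005749949/3593526300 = -91.56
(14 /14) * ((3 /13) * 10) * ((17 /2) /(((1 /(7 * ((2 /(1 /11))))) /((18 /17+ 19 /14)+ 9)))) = 34485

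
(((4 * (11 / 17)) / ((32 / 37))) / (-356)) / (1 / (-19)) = 7733 / 48416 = 0.16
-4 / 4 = -1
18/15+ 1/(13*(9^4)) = 511763/426465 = 1.20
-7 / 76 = -0.09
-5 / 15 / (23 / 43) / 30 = -43 / 2070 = -0.02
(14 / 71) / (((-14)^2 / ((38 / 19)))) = 0.00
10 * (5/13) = 50/13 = 3.85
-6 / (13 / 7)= -42 / 13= -3.23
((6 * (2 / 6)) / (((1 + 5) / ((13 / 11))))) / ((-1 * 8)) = -13 / 264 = -0.05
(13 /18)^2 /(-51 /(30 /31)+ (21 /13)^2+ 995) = 142805 /258697314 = 0.00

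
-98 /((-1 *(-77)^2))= 0.02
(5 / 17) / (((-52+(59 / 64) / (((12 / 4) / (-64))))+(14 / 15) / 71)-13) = -1775 / 510884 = -0.00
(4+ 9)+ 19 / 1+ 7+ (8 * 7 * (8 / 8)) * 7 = 431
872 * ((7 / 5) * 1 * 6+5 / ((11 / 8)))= 577264 / 55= 10495.71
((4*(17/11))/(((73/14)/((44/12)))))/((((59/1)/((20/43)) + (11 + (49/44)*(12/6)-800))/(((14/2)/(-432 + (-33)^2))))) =-1466080/20889365589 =-0.00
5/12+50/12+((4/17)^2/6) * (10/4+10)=16295/3468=4.70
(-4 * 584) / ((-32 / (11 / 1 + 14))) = 1825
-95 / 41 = -2.32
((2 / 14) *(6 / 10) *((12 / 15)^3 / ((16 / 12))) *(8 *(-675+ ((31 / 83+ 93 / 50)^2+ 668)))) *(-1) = 9977224032 / 18837109375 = 0.53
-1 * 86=-86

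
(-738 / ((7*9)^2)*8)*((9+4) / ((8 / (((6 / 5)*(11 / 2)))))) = -11726 / 735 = -15.95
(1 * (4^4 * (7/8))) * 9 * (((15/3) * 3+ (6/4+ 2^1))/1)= 37296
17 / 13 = 1.31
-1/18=-0.06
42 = 42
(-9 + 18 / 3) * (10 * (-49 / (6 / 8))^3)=75295360 / 9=8366151.11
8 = 8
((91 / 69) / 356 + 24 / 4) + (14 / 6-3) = 131099 / 24564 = 5.34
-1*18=-18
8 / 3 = 2.67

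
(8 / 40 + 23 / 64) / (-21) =-179 / 6720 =-0.03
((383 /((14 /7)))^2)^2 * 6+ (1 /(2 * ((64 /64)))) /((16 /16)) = 64552988167 /8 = 8069123520.88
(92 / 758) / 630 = 23 / 119385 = 0.00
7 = 7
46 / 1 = 46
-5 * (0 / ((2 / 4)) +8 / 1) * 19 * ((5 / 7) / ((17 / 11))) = -41800 / 119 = -351.26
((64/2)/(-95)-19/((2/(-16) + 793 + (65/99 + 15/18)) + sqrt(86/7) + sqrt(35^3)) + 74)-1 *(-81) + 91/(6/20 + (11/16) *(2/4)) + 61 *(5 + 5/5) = 11 *(466408008 *sqrt(602) + 114269961960 *sqrt(35) + 2593393349981)/(9785 *(792 *sqrt(602) + 194040 *sqrt(35) + 4403959)) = 662.00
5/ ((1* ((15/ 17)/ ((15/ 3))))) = 85/ 3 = 28.33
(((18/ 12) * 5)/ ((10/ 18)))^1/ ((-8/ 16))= -27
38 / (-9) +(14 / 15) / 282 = -8923 / 2115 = -4.22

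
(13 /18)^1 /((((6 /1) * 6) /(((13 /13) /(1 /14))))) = 91 /324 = 0.28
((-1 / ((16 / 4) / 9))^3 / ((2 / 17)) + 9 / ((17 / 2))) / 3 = -69459 / 2176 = -31.92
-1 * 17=-17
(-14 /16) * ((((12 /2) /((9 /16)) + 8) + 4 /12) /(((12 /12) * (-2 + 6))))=-133 /32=-4.16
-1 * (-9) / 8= 9 / 8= 1.12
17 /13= 1.31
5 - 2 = 3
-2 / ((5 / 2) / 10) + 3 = -5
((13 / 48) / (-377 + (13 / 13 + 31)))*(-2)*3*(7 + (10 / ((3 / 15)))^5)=1354166697 / 920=1471920.32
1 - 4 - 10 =-13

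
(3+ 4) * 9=63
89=89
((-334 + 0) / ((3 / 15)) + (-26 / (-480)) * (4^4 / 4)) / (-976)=1.71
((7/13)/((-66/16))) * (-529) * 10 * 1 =296240/429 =690.54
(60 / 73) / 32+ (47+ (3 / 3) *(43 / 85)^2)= 199499991 / 4219400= 47.28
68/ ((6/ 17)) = 192.67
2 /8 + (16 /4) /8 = 3 /4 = 0.75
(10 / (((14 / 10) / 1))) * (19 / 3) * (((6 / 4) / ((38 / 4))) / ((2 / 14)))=50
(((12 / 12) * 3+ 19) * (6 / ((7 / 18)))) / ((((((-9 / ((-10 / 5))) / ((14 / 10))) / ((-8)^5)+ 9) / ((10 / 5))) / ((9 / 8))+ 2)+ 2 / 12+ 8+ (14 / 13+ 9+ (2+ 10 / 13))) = 1518206976 / 120823613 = 12.57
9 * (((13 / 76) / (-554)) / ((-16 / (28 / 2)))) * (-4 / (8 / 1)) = -819 / 673664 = -0.00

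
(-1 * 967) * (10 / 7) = -9670 / 7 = -1381.43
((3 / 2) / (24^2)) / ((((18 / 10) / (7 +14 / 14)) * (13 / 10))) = 25 / 2808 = 0.01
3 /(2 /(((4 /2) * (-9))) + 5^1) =27 /44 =0.61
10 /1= 10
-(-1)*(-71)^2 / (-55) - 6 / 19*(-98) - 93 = -160624 / 1045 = -153.71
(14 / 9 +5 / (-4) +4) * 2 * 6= 155 / 3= 51.67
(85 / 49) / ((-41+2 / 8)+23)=-340 / 3479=-0.10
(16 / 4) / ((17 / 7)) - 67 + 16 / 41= -45279 / 697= -64.96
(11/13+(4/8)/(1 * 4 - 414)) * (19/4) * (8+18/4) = 855665/17056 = 50.17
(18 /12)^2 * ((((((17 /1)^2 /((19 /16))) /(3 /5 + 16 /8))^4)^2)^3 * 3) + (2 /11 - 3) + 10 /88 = 161608561021088988785855209728005787467699359788150112736753987357736970699842245774375493199183856130386761 /116998300883506102848425015209614446852758817108490170277164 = 1381289811909326974508277000000000000000000000000.00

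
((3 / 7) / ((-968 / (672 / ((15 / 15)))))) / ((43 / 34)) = -1224 / 5203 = -0.24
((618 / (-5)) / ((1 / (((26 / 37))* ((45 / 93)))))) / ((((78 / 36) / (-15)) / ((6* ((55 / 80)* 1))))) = 1376595 / 1147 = 1200.17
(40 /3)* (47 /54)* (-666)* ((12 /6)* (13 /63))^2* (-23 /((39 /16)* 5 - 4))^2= -6367983165440 /613008081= -10388.09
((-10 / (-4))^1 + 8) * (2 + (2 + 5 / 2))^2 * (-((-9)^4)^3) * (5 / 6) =-1670570708285115 / 16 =-104410669267819.69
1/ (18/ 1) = 1/ 18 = 0.06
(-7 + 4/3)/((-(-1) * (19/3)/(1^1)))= -17/19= -0.89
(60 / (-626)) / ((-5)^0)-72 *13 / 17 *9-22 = -2754284 / 5321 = -517.63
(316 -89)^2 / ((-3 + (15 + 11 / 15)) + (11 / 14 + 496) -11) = 10821090 / 104689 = 103.36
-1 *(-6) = 6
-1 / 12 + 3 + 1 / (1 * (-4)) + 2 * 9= 62 / 3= 20.67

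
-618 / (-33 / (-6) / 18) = -22248 / 11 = -2022.55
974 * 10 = 9740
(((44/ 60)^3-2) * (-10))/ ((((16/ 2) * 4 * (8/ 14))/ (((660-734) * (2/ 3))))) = -1403521/ 32400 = -43.32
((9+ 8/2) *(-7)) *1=-91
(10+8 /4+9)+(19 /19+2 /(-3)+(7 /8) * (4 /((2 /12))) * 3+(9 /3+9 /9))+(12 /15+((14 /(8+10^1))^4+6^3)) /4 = 18715229 /131220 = 142.62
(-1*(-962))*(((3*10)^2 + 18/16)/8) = 3467529/32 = 108360.28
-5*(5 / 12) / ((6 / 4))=-25 / 18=-1.39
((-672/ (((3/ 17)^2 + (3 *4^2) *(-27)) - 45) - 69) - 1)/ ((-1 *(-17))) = -2244466/ 549015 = -4.09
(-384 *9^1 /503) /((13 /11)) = -38016 /6539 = -5.81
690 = 690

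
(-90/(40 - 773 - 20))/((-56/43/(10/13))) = -3225/45682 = -0.07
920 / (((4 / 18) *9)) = 460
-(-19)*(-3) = -57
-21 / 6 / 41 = -7 / 82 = -0.09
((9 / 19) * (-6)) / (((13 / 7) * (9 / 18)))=-756 / 247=-3.06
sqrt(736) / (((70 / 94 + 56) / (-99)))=-47.33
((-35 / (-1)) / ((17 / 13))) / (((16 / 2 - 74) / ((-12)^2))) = -10920 / 187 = -58.40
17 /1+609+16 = 642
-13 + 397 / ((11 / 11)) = 384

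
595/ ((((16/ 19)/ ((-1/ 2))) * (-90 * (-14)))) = -323/ 1152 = -0.28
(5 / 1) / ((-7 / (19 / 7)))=-95 / 49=-1.94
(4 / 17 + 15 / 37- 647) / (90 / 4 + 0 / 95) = -54208 / 1887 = -28.73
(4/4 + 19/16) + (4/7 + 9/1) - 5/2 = 1037/112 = 9.26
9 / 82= 0.11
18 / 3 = 6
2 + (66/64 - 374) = -11871/32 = -370.97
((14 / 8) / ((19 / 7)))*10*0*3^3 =0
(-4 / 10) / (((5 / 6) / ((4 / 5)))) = -48 / 125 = -0.38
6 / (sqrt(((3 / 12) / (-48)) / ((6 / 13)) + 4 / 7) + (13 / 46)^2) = -1081394496 / 1249647053 + 40297104 * sqrt(63238) / 1249647053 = 7.24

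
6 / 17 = 0.35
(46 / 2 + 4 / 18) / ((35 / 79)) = 16511 / 315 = 52.42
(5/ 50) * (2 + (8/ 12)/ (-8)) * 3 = 23/ 40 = 0.58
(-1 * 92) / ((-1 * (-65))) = -92 / 65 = -1.42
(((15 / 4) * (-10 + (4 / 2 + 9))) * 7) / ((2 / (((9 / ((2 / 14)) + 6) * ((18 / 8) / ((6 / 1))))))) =21735 / 64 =339.61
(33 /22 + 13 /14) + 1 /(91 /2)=223 /91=2.45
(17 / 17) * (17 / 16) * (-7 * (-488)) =7259 / 2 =3629.50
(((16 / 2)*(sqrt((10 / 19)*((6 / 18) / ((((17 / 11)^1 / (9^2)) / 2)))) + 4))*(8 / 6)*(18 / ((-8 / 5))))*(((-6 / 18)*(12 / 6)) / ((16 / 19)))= 380 + 30*sqrt(53295) / 17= 787.39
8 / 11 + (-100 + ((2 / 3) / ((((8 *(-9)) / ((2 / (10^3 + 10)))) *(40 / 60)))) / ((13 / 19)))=-516166769 / 5199480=-99.27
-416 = -416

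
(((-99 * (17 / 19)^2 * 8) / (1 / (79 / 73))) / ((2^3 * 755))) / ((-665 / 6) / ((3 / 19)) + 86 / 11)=447533262 / 2734517332055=0.00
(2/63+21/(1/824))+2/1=1090280/63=17306.03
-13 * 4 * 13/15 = -676/15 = -45.07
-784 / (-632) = 98 / 79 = 1.24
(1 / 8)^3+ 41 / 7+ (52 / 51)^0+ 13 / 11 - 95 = -3428275 / 39424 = -86.96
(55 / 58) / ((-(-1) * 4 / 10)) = 2.37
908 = 908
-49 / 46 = -1.07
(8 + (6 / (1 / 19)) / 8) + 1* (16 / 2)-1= 117 / 4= 29.25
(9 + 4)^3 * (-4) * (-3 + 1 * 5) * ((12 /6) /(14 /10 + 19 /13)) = -1142440 /93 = -12284.30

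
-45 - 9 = -54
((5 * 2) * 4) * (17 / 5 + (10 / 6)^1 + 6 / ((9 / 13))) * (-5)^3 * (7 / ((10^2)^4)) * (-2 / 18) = 721 / 1350000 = 0.00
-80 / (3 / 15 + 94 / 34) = -1700 / 63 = -26.98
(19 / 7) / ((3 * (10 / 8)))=0.72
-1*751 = -751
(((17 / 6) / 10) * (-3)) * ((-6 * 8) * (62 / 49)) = 12648 / 245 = 51.62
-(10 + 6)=-16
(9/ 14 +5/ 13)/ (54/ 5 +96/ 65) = 935/ 11172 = 0.08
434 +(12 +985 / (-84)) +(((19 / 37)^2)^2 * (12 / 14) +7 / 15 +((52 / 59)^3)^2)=435.27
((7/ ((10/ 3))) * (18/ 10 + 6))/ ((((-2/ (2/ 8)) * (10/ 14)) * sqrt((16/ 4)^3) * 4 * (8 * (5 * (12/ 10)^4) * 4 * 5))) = -0.00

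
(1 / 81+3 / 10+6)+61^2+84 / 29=3730.21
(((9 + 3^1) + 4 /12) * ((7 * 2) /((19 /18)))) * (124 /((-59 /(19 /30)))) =-64232 /295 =-217.74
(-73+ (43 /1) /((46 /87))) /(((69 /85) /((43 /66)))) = 1399865 /209484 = 6.68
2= 2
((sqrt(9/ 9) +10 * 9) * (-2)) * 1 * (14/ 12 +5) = -3367/ 3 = -1122.33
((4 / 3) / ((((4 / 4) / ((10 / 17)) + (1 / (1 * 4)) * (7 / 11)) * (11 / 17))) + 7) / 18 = 9949 / 22086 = 0.45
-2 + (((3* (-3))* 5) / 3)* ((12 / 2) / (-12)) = 11 / 2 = 5.50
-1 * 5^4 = -625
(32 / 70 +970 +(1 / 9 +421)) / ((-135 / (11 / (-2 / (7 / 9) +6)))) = -602723 / 18225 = -33.07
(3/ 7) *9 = 27/ 7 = 3.86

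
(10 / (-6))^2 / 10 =5 / 18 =0.28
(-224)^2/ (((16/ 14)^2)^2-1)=120472576/ 1695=71075.27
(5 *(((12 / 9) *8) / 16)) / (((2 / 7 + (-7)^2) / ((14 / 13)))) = 196 / 2691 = 0.07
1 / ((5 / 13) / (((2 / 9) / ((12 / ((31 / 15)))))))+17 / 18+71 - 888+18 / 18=-1650286 / 2025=-814.96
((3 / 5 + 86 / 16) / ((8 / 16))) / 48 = 239 / 960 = 0.25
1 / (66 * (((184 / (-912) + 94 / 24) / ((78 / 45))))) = 988 / 139755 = 0.01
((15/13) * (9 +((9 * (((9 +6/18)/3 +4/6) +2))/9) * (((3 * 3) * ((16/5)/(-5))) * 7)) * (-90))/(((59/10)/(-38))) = -114891480/767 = -149793.32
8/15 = 0.53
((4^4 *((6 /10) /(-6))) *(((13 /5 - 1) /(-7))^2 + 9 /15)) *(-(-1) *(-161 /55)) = 2352256 /48125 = 48.88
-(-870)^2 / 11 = -756900 / 11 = -68809.09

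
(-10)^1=-10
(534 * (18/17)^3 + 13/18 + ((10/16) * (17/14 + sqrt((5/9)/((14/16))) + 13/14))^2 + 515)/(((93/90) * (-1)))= -266155244015/238811104 - 1875 * sqrt(70)/12152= -1115.79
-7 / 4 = -1.75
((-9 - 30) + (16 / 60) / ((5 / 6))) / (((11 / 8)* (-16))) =1.76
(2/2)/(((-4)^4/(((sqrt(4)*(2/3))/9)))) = 1/1728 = 0.00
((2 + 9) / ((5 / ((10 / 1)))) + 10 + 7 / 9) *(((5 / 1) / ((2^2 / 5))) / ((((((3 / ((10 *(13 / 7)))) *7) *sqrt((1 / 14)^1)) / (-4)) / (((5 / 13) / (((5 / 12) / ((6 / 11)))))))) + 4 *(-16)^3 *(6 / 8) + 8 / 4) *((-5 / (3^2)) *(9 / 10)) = 295000 *sqrt(14) / 1617 + 1812185 / 9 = 202036.50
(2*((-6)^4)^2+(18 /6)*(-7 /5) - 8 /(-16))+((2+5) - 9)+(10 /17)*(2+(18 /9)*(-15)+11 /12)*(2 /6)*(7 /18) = 92513035427 /27540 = 3359224.23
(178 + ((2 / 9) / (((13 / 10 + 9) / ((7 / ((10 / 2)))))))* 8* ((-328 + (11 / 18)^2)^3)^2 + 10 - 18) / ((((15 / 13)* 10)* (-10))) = -130192489399288982571670983295051 / 50267938621034304000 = -2589970724298.03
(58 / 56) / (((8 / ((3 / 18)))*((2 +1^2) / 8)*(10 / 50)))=145 / 504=0.29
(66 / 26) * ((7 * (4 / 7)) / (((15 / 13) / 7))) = 308 / 5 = 61.60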